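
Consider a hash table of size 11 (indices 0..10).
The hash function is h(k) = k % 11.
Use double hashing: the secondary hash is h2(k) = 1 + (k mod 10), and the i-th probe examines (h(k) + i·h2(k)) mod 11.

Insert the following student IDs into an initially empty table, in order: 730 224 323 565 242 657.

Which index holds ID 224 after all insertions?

730: h=4 => slot 4
224: h=4, h2=5, probe 4,9 => slot 9
323: h=4, h2=4, probe 4,8 => slot 8
565: h=4, h2=6, probe 4,10 => slot 10
242: h=0 => slot 0
657: h=8, h2=8, probe 8,5 => slot 5
Table: [242, _, _, _, 730, 657, _, _, 323, 224, 565]

9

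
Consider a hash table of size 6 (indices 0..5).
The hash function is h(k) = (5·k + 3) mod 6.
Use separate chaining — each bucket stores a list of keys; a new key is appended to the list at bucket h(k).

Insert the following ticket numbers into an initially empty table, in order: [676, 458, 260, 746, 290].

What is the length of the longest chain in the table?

4

676 → bucket 5
458 → bucket 1
260 → bucket 1 (collision)
746 → bucket 1 (collision)
290 → bucket 1 (collision)
Final buckets:
0: _
1: 458 -> 260 -> 746 -> 290
2: _
3: _
4: _
5: 676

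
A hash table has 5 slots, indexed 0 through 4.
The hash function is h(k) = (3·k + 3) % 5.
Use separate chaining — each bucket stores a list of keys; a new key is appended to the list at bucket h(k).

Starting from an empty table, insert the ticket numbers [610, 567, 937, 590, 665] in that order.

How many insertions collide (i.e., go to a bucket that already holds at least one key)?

3

610 → bucket 3
567 → bucket 4
937 → bucket 4 (collision)
590 → bucket 3 (collision)
665 → bucket 3 (collision)
Final buckets:
0: .
1: .
2: .
3: 610 -> 590 -> 665
4: 567 -> 937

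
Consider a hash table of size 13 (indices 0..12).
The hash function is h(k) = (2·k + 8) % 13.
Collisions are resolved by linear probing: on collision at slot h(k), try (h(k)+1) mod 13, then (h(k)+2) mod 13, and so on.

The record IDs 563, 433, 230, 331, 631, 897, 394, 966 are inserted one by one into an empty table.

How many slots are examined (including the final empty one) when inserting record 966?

Insert 563: h=3, slot 3 empty -> index 3.
Insert 433: h=3, slot 3 occupied -> index 4.
Insert 230: h=0, slot 0 empty -> index 0.
Insert 331: h=7, slot 7 empty -> index 7.
Insert 631: h=9, slot 9 empty -> index 9.
Insert 897: h=8, slot 8 empty -> index 8.
Insert 394: h=3, slots 3,4 occupied -> index 5.
Insert 966: h=3, slots 3,4,5 occupied -> index 6.
Table: [230, -, -, 563, 433, 394, 966, 331, 897, 631, -, -, -]

4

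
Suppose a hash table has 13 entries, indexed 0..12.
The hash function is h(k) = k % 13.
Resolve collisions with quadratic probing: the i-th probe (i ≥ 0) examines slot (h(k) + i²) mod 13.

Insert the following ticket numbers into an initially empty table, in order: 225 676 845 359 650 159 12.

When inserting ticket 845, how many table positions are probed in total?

2

225 hashes to 4; slot 4 is free => place at 4.
676 hashes to 0; slot 0 is free => place at 0.
845 hashes to 0; 0 taken => place at 1.
359 hashes to 8; slot 8 is free => place at 8.
650 hashes to 0; 0,1,4 taken => place at 9.
159 hashes to 3; slot 3 is free => place at 3.
12 hashes to 12; slot 12 is free => place at 12.
Table: [676, 845, ∅, 159, 225, ∅, ∅, ∅, 359, 650, ∅, ∅, 12]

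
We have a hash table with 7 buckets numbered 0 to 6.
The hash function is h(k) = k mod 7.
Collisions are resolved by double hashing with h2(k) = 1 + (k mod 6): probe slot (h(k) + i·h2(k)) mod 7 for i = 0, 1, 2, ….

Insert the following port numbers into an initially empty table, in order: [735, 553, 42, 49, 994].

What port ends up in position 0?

735

735: h=0 => slot 0
553: h=0, h2=2, probe 0,2 => slot 2
42: h=0, h2=1, probe 0,1 => slot 1
49: h=0, h2=2, probe 0,2,4 => slot 4
994: h=0, h2=5, probe 0,5 => slot 5
Table: [735, 42, 553, _, 49, 994, _]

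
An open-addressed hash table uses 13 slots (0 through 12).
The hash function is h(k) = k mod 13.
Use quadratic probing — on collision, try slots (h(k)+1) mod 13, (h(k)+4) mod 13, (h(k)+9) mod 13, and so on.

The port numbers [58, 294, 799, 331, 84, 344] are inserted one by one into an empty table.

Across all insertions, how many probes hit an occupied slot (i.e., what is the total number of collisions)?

10

Insert 58: h=6, slot 6 empty -> index 6.
Insert 294: h=8, slot 8 empty -> index 8.
Insert 799: h=6, slot 6 occupied -> index 7.
Insert 331: h=6, slots 6,7 occupied -> index 10.
Insert 84: h=6, slots 6,7,10 occupied -> index 2.
Insert 344: h=6, slots 6,7,10,2 occupied -> index 9.
Table: [_, _, 84, _, _, _, 58, 799, 294, 344, 331, _, _]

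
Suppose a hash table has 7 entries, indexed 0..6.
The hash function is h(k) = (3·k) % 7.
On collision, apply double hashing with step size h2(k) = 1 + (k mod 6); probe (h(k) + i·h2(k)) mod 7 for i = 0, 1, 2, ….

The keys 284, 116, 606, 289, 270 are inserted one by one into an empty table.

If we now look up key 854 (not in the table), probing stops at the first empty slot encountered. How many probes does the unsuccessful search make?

4

284: h=5 → slot 5
116: h=5, h2=3, probe 5,1 → slot 1
606: h=5, h2=1, probe 5,6 → slot 6
289: h=6, h2=2, probe 6,1,3 → slot 3
270: h=5, h2=1, probe 5,6,0 → slot 0
Table: [270, 116, ∅, 289, ∅, 284, 606]
Lookup 854: h=0, h2=3, probe 0,3,6,2 → slot 2 empty, not found.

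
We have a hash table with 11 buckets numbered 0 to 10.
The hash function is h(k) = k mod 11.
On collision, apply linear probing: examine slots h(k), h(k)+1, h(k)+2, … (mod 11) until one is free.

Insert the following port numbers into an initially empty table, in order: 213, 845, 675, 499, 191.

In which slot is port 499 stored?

213: h=4 => slot 4
845: h=9 => slot 9
675: h=4, probe 4,5 => slot 5
499: h=4, probe 4,5,6 => slot 6
191: h=4, probe 4,5,6,7 => slot 7
Table: [., ., ., ., 213, 675, 499, 191, ., 845, .]

6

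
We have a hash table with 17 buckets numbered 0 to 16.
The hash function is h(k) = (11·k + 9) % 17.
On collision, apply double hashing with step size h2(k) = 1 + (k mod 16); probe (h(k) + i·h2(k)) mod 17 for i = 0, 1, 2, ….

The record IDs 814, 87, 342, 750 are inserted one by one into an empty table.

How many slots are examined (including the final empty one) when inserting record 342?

814 hashes to 4; slot 4 is free -> place at 4.
87 hashes to 14; slot 14 is free -> place at 14.
342 hashes to 14, h2=7; 14,4 taken -> place at 11.
750 hashes to 14, h2=15; 14 taken -> place at 12.
Table: [_, _, _, _, 814, _, _, _, _, _, _, 342, 750, _, 87, _, _]

3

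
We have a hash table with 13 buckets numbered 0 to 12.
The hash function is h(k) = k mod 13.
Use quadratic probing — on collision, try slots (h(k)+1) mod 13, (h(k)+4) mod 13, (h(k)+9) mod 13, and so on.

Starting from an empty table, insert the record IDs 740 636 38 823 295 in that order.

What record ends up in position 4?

823

740 hashes to 12; slot 12 is free -> place at 12.
636 hashes to 12; 12 taken -> place at 0.
38 hashes to 12; 12,0 taken -> place at 3.
823 hashes to 4; slot 4 is free -> place at 4.
295 hashes to 9; slot 9 is free -> place at 9.
Table: [636, ∅, ∅, 38, 823, ∅, ∅, ∅, ∅, 295, ∅, ∅, 740]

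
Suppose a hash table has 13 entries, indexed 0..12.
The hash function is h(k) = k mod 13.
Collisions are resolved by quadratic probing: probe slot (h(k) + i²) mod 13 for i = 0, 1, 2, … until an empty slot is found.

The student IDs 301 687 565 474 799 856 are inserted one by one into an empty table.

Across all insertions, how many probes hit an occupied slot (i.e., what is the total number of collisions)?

4

301: h=2 -> slot 2
687: h=11 -> slot 11
565: h=6 -> slot 6
474: h=6, probe 6,7 -> slot 7
799: h=6, probe 6,7,10 -> slot 10
856: h=11, probe 11,12 -> slot 12
Table: [., ., 301, ., ., ., 565, 474, ., ., 799, 687, 856]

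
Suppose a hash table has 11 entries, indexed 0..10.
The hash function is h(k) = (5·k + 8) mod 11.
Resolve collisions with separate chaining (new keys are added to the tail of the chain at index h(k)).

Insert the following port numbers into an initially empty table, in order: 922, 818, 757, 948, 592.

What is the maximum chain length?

3

Insert 922: h=9, bucket 9 empty -> new chain.
Insert 818: h=6, bucket 6 empty -> new chain.
Insert 757: h=9, bucket 9 nonempty -> append to chain.
Insert 948: h=7, bucket 7 empty -> new chain.
Insert 592: h=9, bucket 9 nonempty -> append to chain.
Final buckets:
0: ∅
1: ∅
2: ∅
3: ∅
4: ∅
5: ∅
6: 818
7: 948
8: ∅
9: 922 -> 757 -> 592
10: ∅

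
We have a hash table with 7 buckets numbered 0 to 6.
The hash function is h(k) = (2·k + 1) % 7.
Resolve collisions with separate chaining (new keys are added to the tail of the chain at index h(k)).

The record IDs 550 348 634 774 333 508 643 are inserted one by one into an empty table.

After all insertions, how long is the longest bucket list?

550 -> bucket 2
348 -> bucket 4
634 -> bucket 2 (collision)
774 -> bucket 2 (collision)
333 -> bucket 2 (collision)
508 -> bucket 2 (collision)
643 -> bucket 6
Final buckets:
0: ∅
1: ∅
2: 550 -> 634 -> 774 -> 333 -> 508
3: ∅
4: 348
5: ∅
6: 643

5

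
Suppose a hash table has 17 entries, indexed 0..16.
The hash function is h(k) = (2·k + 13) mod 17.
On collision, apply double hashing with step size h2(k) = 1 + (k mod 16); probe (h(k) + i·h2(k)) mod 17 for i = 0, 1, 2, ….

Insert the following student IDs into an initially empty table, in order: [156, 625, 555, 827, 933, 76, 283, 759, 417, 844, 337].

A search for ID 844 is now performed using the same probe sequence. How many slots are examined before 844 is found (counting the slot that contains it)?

Insert 156: h=2, slot 2 empty => index 2.
Insert 625: h=5, slot 5 empty => index 5.
Insert 555: h=1, slot 1 empty => index 1.
Insert 827: h=1, h2=12, slot 1 occupied => index 13.
Insert 933: h=9, slot 9 empty => index 9.
Insert 76: h=12, slot 12 empty => index 12.
Insert 283: h=1, h2=12, slots 1,13 occupied => index 8.
Insert 759: h=1, h2=8, slots 1,9 occupied => index 0.
Insert 417: h=14, slot 14 empty => index 14.
Insert 844: h=1, h2=13, slots 1,14 occupied => index 10.
Insert 337: h=7, slot 7 empty => index 7.
Table: [759, 555, 156, —, —, 625, —, 337, 283, 933, 844, —, 76, 827, 417, —, —]
Lookup 844: h=1, h2=13, probe 1,14,10 → found at 10.

3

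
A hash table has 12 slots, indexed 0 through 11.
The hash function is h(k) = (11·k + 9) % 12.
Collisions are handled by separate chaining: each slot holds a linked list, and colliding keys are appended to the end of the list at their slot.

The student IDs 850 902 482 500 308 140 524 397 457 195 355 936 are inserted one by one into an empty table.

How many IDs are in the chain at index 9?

Insert 850: h=11, bucket 11 empty → new chain.
Insert 902: h=7, bucket 7 empty → new chain.
Insert 482: h=7, bucket 7 nonempty → append to chain.
Insert 500: h=1, bucket 1 empty → new chain.
Insert 308: h=1, bucket 1 nonempty → append to chain.
Insert 140: h=1, bucket 1 nonempty → append to chain.
Insert 524: h=1, bucket 1 nonempty → append to chain.
Insert 397: h=8, bucket 8 empty → new chain.
Insert 457: h=8, bucket 8 nonempty → append to chain.
Insert 195: h=6, bucket 6 empty → new chain.
Insert 355: h=2, bucket 2 empty → new chain.
Insert 936: h=9, bucket 9 empty → new chain.
Final buckets:
0: ∅
1: 500 -> 308 -> 140 -> 524
2: 355
3: ∅
4: ∅
5: ∅
6: 195
7: 902 -> 482
8: 397 -> 457
9: 936
10: ∅
11: 850

1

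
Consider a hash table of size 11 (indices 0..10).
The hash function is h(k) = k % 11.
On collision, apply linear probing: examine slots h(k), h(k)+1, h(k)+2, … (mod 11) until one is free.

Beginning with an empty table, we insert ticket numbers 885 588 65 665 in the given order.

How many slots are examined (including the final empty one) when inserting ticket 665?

3

885 hashes to 5; slot 5 is free → place at 5.
588 hashes to 5; 5 taken → place at 6.
65 hashes to 10; slot 10 is free → place at 10.
665 hashes to 5; 5,6 taken → place at 7.
Table: [-, -, -, -, -, 885, 588, 665, -, -, 65]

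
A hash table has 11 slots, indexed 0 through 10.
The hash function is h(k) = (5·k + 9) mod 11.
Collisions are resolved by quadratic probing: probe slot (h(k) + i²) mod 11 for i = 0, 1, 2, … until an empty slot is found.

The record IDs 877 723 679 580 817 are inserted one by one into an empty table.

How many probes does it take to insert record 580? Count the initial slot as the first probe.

4

877: h=5 => slot 5
723: h=5, probe 5,6 => slot 6
679: h=5, probe 5,6,9 => slot 9
580: h=5, probe 5,6,9,3 => slot 3
817: h=2 => slot 2
Table: [_, _, 817, 580, _, 877, 723, _, _, 679, _]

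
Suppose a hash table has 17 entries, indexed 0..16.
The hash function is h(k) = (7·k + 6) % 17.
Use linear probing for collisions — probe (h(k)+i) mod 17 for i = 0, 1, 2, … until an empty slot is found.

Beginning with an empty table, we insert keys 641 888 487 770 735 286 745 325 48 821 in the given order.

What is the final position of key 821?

641: h=5 -> slot 5
888: h=0 -> slot 0
487: h=15 -> slot 15
770: h=7 -> slot 7
735: h=0, probe 0,1 -> slot 1
286: h=2 -> slot 2
745: h=2, probe 2,3 -> slot 3
325: h=3, probe 3,4 -> slot 4
48: h=2, probe 2,3,4,5,6 -> slot 6
821: h=7, probe 7,8 -> slot 8
Table: [888, 735, 286, 745, 325, 641, 48, 770, 821, ∅, ∅, ∅, ∅, ∅, ∅, 487, ∅]

8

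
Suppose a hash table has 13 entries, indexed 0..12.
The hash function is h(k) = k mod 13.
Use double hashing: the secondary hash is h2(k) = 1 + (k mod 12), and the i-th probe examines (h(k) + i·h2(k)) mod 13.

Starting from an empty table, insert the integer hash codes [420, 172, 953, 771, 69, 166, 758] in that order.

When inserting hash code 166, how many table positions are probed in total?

3

420 hashes to 4; slot 4 is free → place at 4.
172 hashes to 3; slot 3 is free → place at 3.
953 hashes to 4, h2=6; 4 taken → place at 10.
771 hashes to 4, h2=4; 4 taken → place at 8.
69 hashes to 4, h2=10; 4 taken → place at 1.
166 hashes to 10, h2=11; 10,8 taken → place at 6.
758 hashes to 4, h2=3; 4 taken → place at 7.
Table: [-, 69, -, 172, 420, -, 166, 758, 771, -, 953, -, -]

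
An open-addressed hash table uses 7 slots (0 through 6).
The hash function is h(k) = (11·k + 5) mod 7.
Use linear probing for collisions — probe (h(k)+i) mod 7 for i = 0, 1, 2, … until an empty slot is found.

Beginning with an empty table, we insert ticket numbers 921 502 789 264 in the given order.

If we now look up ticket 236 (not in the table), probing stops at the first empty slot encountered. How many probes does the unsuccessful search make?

921: h=0 -> slot 0
502: h=4 -> slot 4
789: h=4, probe 4,5 -> slot 5
264: h=4, probe 4,5,6 -> slot 6
Table: [921, _, _, _, 502, 789, 264]
Lookup 236: h=4, probe 4,5,6,0,1 → slot 1 empty, not found.

5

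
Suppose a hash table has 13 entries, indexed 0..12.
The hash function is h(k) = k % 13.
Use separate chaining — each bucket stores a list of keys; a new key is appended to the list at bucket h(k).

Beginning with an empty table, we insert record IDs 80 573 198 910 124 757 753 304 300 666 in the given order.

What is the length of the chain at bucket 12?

Insert 80: h=2, bucket 2 empty -> new chain.
Insert 573: h=1, bucket 1 empty -> new chain.
Insert 198: h=3, bucket 3 empty -> new chain.
Insert 910: h=0, bucket 0 empty -> new chain.
Insert 124: h=7, bucket 7 empty -> new chain.
Insert 757: h=3, bucket 3 nonempty -> append to chain.
Insert 753: h=12, bucket 12 empty -> new chain.
Insert 304: h=5, bucket 5 empty -> new chain.
Insert 300: h=1, bucket 1 nonempty -> append to chain.
Insert 666: h=3, bucket 3 nonempty -> append to chain.
Final buckets:
0: 910
1: 573 -> 300
2: 80
3: 198 -> 757 -> 666
4: -
5: 304
6: -
7: 124
8: -
9: -
10: -
11: -
12: 753

1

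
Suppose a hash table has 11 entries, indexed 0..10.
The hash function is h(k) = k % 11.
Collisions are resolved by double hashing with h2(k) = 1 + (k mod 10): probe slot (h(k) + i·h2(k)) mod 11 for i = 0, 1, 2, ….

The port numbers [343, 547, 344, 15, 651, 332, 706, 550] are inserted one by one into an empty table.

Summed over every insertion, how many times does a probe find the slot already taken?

343: h=2 => slot 2
547: h=8 => slot 8
344: h=3 => slot 3
15: h=4 => slot 4
651: h=2, h2=2, probe 2,4,6 => slot 6
332: h=2, h2=3, probe 2,5 => slot 5
706: h=2, h2=7, probe 2,9 => slot 9
550: h=0 => slot 0
Table: [550, _, 343, 344, 15, 332, 651, _, 547, 706, _]

4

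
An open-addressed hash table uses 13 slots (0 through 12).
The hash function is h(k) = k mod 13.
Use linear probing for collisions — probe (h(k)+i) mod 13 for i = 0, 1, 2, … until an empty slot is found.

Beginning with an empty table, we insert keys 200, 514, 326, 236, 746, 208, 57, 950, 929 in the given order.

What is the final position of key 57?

8

200: h=5 => slot 5
514: h=7 => slot 7
326: h=1 => slot 1
236: h=2 => slot 2
746: h=5, probe 5,6 => slot 6
208: h=0 => slot 0
57: h=5, probe 5,6,7,8 => slot 8
950: h=1, probe 1,2,3 => slot 3
929: h=6, probe 6,7,8,9 => slot 9
Table: [208, 326, 236, 950, —, 200, 746, 514, 57, 929, —, —, —]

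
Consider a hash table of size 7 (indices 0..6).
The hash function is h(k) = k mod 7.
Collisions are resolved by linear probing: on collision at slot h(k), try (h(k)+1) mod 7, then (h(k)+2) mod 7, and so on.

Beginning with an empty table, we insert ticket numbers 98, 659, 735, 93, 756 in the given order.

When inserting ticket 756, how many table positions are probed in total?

5

98 hashes to 0; slot 0 is free → place at 0.
659 hashes to 1; slot 1 is free → place at 1.
735 hashes to 0; 0,1 taken → place at 2.
93 hashes to 2; 2 taken → place at 3.
756 hashes to 0; 0,1,2,3 taken → place at 4.
Table: [98, 659, 735, 93, 756, ∅, ∅]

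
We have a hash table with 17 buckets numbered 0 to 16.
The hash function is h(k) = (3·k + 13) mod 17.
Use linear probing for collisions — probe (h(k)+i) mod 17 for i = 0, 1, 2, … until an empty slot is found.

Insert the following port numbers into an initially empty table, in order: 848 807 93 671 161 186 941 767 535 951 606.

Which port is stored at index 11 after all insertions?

848: h=7 → slot 7
807: h=3 → slot 3
93: h=3, probe 3,4 → slot 4
671: h=3, probe 3,4,5 → slot 5
161: h=3, probe 3,4,5,6 → slot 6
186: h=10 → slot 10
941: h=14 → slot 14
767: h=2 → slot 2
535: h=3, probe 3,4,5,6,7,8 → slot 8
951: h=10, probe 10,11 → slot 11
606: h=12 → slot 12
Table: [∅, ∅, 767, 807, 93, 671, 161, 848, 535, ∅, 186, 951, 606, ∅, 941, ∅, ∅]

951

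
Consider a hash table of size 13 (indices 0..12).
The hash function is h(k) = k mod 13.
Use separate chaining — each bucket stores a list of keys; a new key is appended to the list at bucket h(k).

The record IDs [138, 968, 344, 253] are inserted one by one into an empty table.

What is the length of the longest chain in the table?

3

Insert 138: h=8, bucket 8 empty → new chain.
Insert 968: h=6, bucket 6 empty → new chain.
Insert 344: h=6, bucket 6 nonempty → append to chain.
Insert 253: h=6, bucket 6 nonempty → append to chain.
Final buckets:
0: ∅
1: ∅
2: ∅
3: ∅
4: ∅
5: ∅
6: 968 -> 344 -> 253
7: ∅
8: 138
9: ∅
10: ∅
11: ∅
12: ∅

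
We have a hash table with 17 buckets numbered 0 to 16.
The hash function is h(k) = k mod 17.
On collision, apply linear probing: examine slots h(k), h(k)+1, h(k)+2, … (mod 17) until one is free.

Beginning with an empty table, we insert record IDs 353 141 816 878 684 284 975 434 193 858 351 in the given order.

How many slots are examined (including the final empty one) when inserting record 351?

4

353 hashes to 13; slot 13 is free => place at 13.
141 hashes to 5; slot 5 is free => place at 5.
816 hashes to 0; slot 0 is free => place at 0.
878 hashes to 11; slot 11 is free => place at 11.
684 hashes to 4; slot 4 is free => place at 4.
284 hashes to 12; slot 12 is free => place at 12.
975 hashes to 6; slot 6 is free => place at 6.
434 hashes to 9; slot 9 is free => place at 9.
193 hashes to 6; 6 taken => place at 7.
858 hashes to 8; slot 8 is free => place at 8.
351 hashes to 11; 11,12,13 taken => place at 14.
Table: [816, -, -, -, 684, 141, 975, 193, 858, 434, -, 878, 284, 353, 351, -, -]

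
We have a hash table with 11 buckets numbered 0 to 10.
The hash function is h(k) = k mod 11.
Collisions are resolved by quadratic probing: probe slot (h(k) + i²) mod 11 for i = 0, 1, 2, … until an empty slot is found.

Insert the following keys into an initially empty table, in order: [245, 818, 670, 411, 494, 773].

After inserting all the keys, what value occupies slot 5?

411

245: h=3 -> slot 3
818: h=4 -> slot 4
670: h=10 -> slot 10
411: h=4, probe 4,5 -> slot 5
494: h=10, probe 10,0 -> slot 0
773: h=3, probe 3,4,7 -> slot 7
Table: [494, ∅, ∅, 245, 818, 411, ∅, 773, ∅, ∅, 670]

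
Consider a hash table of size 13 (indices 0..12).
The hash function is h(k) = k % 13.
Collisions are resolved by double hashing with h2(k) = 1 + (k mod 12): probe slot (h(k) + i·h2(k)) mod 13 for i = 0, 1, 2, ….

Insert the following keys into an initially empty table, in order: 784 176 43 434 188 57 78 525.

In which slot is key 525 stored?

9

784 hashes to 4; slot 4 is free => place at 4.
176 hashes to 7; slot 7 is free => place at 7.
43 hashes to 4, h2=8; 4 taken => place at 12.
434 hashes to 5; slot 5 is free => place at 5.
188 hashes to 6; slot 6 is free => place at 6.
57 hashes to 5, h2=10; 5 taken => place at 2.
78 hashes to 0; slot 0 is free => place at 0.
525 hashes to 5, h2=10; 5,2,12 taken => place at 9.
Table: [78, ., 57, ., 784, 434, 188, 176, ., 525, ., ., 43]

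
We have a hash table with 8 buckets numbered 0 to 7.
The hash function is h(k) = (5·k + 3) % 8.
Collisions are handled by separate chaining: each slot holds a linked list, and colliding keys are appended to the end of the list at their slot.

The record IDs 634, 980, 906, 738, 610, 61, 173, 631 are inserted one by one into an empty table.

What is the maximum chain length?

4

634 -> bucket 5
980 -> bucket 7
906 -> bucket 5 (collision)
738 -> bucket 5 (collision)
610 -> bucket 5 (collision)
61 -> bucket 4
173 -> bucket 4 (collision)
631 -> bucket 6
Final buckets:
0: _
1: _
2: _
3: _
4: 61 -> 173
5: 634 -> 906 -> 738 -> 610
6: 631
7: 980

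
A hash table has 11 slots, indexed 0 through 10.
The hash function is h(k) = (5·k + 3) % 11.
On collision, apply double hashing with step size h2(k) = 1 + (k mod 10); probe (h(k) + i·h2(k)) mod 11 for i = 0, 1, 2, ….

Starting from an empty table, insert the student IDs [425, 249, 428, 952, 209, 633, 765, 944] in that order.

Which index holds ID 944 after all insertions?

425: h=5 => slot 5
249: h=5, h2=10, probe 5,4 => slot 4
428: h=9 => slot 9
952: h=0 => slot 0
209: h=3 => slot 3
633: h=0, h2=4, probe 0,4,8 => slot 8
765: h=0, h2=6, probe 0,6 => slot 6
944: h=4, h2=5, probe 4,9,3,8,2 => slot 2
Table: [952, —, 944, 209, 249, 425, 765, —, 633, 428, —]

2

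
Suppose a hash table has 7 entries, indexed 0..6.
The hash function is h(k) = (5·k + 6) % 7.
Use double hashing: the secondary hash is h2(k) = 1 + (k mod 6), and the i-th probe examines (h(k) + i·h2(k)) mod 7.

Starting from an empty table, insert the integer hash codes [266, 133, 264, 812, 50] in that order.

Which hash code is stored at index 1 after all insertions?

133

266 hashes to 6; slot 6 is free → place at 6.
133 hashes to 6, h2=2; 6 taken → place at 1.
264 hashes to 3; slot 3 is free → place at 3.
812 hashes to 6, h2=3; 6 taken → place at 2.
50 hashes to 4; slot 4 is free → place at 4.
Table: [-, 133, 812, 264, 50, -, 266]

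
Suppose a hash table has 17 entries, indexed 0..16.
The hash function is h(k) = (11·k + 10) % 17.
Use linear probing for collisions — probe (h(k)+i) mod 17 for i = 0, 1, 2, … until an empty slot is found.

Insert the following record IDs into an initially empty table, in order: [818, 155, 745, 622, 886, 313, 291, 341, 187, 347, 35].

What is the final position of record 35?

818 hashes to 15; slot 15 is free -> place at 15.
155 hashes to 15; 15 taken -> place at 16.
745 hashes to 11; slot 11 is free -> place at 11.
622 hashes to 1; slot 1 is free -> place at 1.
886 hashes to 15; 15,16 taken -> place at 0.
313 hashes to 2; slot 2 is free -> place at 2.
291 hashes to 15; 15,16,0,1,2 taken -> place at 3.
341 hashes to 4; slot 4 is free -> place at 4.
187 hashes to 10; slot 10 is free -> place at 10.
347 hashes to 2; 2,3,4 taken -> place at 5.
35 hashes to 4; 4,5 taken -> place at 6.
Table: [886, 622, 313, 291, 341, 347, 35, ., ., ., 187, 745, ., ., ., 818, 155]

6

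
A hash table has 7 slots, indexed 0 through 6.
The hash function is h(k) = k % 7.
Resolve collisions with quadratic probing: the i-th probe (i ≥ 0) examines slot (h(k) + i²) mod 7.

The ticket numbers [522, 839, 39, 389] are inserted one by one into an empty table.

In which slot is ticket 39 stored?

Insert 522: h=4, slot 4 empty → index 4.
Insert 839: h=6, slot 6 empty → index 6.
Insert 39: h=4, slot 4 occupied → index 5.
Insert 389: h=4, slots 4,5 occupied → index 1.
Table: [-, 389, -, -, 522, 39, 839]

5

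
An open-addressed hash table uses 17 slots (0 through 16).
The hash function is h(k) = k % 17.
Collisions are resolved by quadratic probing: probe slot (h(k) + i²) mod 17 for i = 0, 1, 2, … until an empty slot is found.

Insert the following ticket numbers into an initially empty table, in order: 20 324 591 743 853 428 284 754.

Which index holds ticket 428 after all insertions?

7

20: h=3 -> slot 3
324: h=1 -> slot 1
591: h=13 -> slot 13
743: h=12 -> slot 12
853: h=3, probe 3,4 -> slot 4
428: h=3, probe 3,4,7 -> slot 7
284: h=12, probe 12,13,16 -> slot 16
754: h=6 -> slot 6
Table: [∅, 324, ∅, 20, 853, ∅, 754, 428, ∅, ∅, ∅, ∅, 743, 591, ∅, ∅, 284]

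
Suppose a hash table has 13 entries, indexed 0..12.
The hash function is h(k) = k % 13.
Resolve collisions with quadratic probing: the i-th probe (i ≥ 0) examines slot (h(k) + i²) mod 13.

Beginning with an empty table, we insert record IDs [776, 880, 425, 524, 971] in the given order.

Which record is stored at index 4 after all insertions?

776 hashes to 9; slot 9 is free -> place at 9.
880 hashes to 9; 9 taken -> place at 10.
425 hashes to 9; 9,10 taken -> place at 0.
524 hashes to 4; slot 4 is free -> place at 4.
971 hashes to 9; 9,10,0 taken -> place at 5.
Table: [425, _, _, _, 524, 971, _, _, _, 776, 880, _, _]

524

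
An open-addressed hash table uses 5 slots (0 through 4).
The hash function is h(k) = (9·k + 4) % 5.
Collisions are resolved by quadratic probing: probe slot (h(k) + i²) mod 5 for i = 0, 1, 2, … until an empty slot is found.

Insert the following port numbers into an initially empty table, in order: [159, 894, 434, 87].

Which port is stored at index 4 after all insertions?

159: h=0 → slot 0
894: h=0, probe 0,1 → slot 1
434: h=0, probe 0,1,4 → slot 4
87: h=2 → slot 2
Table: [159, 894, 87, —, 434]

434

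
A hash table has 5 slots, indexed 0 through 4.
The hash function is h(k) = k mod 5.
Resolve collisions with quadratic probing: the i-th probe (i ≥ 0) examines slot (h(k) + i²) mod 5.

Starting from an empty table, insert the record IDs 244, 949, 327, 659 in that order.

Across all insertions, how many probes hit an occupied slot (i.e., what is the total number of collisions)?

3

244 hashes to 4; slot 4 is free => place at 4.
949 hashes to 4; 4 taken => place at 0.
327 hashes to 2; slot 2 is free => place at 2.
659 hashes to 4; 4,0 taken => place at 3.
Table: [949, _, 327, 659, 244]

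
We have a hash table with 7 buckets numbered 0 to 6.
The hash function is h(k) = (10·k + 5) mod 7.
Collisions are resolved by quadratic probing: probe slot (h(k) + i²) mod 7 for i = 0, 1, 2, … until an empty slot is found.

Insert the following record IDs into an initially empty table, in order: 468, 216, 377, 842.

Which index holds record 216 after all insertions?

3

Insert 468: h=2, slot 2 empty -> index 2.
Insert 216: h=2, slot 2 occupied -> index 3.
Insert 377: h=2, slots 2,3 occupied -> index 6.
Insert 842: h=4, slot 4 empty -> index 4.
Table: [., ., 468, 216, 842, ., 377]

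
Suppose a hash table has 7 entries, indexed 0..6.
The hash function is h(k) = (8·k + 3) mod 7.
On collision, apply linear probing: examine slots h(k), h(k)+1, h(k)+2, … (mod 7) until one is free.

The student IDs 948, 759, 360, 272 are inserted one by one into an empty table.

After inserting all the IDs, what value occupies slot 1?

Insert 948: h=6, slot 6 empty → index 6.
Insert 759: h=6, slot 6 occupied → index 0.
Insert 360: h=6, slots 6,0 occupied → index 1.
Insert 272: h=2, slot 2 empty → index 2.
Table: [759, 360, 272, ∅, ∅, ∅, 948]

360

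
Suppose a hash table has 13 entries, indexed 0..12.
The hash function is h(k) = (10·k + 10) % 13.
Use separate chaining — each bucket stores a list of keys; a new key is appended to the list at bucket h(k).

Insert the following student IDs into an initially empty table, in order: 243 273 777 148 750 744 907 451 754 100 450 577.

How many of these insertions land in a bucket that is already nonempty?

6

243 → bucket 9
273 → bucket 10
777 → bucket 6
148 → bucket 8
750 → bucket 9 (collision)
744 → bucket 1
907 → bucket 6 (collision)
451 → bucket 9 (collision)
754 → bucket 10 (collision)
100 → bucket 9 (collision)
450 → bucket 12
577 → bucket 8 (collision)
Final buckets:
0: —
1: 744
2: —
3: —
4: —
5: —
6: 777 -> 907
7: —
8: 148 -> 577
9: 243 -> 750 -> 451 -> 100
10: 273 -> 754
11: —
12: 450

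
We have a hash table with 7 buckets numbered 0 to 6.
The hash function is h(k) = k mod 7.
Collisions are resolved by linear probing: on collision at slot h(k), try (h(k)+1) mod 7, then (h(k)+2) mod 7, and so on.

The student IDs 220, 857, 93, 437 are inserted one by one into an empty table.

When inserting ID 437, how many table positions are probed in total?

220 hashes to 3; slot 3 is free => place at 3.
857 hashes to 3; 3 taken => place at 4.
93 hashes to 2; slot 2 is free => place at 2.
437 hashes to 3; 3,4 taken => place at 5.
Table: [-, -, 93, 220, 857, 437, -]

3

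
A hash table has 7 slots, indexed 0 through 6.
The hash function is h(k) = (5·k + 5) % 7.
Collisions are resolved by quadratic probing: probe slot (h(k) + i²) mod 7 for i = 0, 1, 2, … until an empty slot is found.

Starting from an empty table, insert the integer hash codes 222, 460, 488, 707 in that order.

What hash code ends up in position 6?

222 hashes to 2; slot 2 is free → place at 2.
460 hashes to 2; 2 taken → place at 3.
488 hashes to 2; 2,3 taken → place at 6.
707 hashes to 5; slot 5 is free → place at 5.
Table: [_, _, 222, 460, _, 707, 488]

488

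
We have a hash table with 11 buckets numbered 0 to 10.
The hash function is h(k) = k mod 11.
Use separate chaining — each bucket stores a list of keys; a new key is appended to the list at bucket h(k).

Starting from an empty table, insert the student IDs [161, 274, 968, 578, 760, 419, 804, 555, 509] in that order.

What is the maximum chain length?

3

161 → bucket 7
274 → bucket 10
968 → bucket 0
578 → bucket 6
760 → bucket 1
419 → bucket 1 (collision)
804 → bucket 1 (collision)
555 → bucket 5
509 → bucket 3
Final buckets:
0: 968
1: 760 -> 419 -> 804
2: —
3: 509
4: —
5: 555
6: 578
7: 161
8: —
9: —
10: 274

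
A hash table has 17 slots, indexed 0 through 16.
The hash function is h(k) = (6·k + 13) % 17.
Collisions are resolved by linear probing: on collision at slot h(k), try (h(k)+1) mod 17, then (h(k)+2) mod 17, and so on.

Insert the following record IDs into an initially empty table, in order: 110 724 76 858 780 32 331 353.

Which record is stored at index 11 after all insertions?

Insert 110: h=10, slot 10 empty -> index 10.
Insert 724: h=5, slot 5 empty -> index 5.
Insert 76: h=10, slot 10 occupied -> index 11.
Insert 858: h=10, slots 10,11 occupied -> index 12.
Insert 780: h=1, slot 1 empty -> index 1.
Insert 32: h=1, slot 1 occupied -> index 2.
Insert 331: h=10, slots 10,11,12 occupied -> index 13.
Insert 353: h=6, slot 6 empty -> index 6.
Table: [∅, 780, 32, ∅, ∅, 724, 353, ∅, ∅, ∅, 110, 76, 858, 331, ∅, ∅, ∅]

76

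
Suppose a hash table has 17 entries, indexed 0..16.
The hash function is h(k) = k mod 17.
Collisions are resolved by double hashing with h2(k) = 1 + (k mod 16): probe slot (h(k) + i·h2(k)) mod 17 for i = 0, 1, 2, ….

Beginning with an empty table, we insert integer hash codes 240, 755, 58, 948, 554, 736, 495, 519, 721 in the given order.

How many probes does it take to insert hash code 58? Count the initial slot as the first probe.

Insert 240: h=2, slot 2 empty -> index 2.
Insert 755: h=7, slot 7 empty -> index 7.
Insert 58: h=7, h2=11, slot 7 occupied -> index 1.
Insert 948: h=13, slot 13 empty -> index 13.
Insert 554: h=10, slot 10 empty -> index 10.
Insert 736: h=5, slot 5 empty -> index 5.
Insert 495: h=2, h2=16, slots 2,1 occupied -> index 0.
Insert 519: h=9, slot 9 empty -> index 9.
Insert 721: h=7, h2=2, slots 7,9 occupied -> index 11.
Table: [495, 58, 240, _, _, 736, _, 755, _, 519, 554, 721, _, 948, _, _, _]

2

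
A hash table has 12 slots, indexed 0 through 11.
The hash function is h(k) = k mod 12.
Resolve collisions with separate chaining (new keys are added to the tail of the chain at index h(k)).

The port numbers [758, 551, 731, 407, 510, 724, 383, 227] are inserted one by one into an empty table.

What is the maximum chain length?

758 → bucket 2
551 → bucket 11
731 → bucket 11 (collision)
407 → bucket 11 (collision)
510 → bucket 6
724 → bucket 4
383 → bucket 11 (collision)
227 → bucket 11 (collision)
Final buckets:
0: .
1: .
2: 758
3: .
4: 724
5: .
6: 510
7: .
8: .
9: .
10: .
11: 551 -> 731 -> 407 -> 383 -> 227

5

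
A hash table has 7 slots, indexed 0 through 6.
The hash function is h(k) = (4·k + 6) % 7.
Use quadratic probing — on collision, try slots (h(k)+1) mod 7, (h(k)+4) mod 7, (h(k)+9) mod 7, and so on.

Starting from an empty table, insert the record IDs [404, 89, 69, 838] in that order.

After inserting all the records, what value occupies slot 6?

89

404 hashes to 5; slot 5 is free → place at 5.
89 hashes to 5; 5 taken → place at 6.
69 hashes to 2; slot 2 is free → place at 2.
838 hashes to 5; 5,6,2 taken → place at 0.
Table: [838, —, 69, —, —, 404, 89]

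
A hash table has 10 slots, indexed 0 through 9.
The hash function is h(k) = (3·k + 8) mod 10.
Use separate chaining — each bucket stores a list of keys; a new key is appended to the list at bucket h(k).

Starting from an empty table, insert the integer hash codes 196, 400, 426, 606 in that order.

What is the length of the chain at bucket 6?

3

Insert 196: h=6, bucket 6 empty → new chain.
Insert 400: h=8, bucket 8 empty → new chain.
Insert 426: h=6, bucket 6 nonempty → append to chain.
Insert 606: h=6, bucket 6 nonempty → append to chain.
Final buckets:
0: .
1: .
2: .
3: .
4: .
5: .
6: 196 -> 426 -> 606
7: .
8: 400
9: .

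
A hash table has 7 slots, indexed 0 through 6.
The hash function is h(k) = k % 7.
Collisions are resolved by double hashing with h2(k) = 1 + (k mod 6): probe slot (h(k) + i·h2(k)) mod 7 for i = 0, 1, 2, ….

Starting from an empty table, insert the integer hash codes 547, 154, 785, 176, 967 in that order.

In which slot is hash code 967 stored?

3

Insert 547: h=1, slot 1 empty => index 1.
Insert 154: h=0, slot 0 empty => index 0.
Insert 785: h=1, h2=6, slots 1,0 occupied => index 6.
Insert 176: h=1, h2=3, slot 1 occupied => index 4.
Insert 967: h=1, h2=2, slot 1 occupied => index 3.
Table: [154, 547, ∅, 967, 176, ∅, 785]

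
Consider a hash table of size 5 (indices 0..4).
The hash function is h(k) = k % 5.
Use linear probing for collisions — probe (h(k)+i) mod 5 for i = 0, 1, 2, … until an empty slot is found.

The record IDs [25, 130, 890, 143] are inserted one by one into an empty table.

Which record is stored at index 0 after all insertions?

Insert 25: h=0, slot 0 empty -> index 0.
Insert 130: h=0, slot 0 occupied -> index 1.
Insert 890: h=0, slots 0,1 occupied -> index 2.
Insert 143: h=3, slot 3 empty -> index 3.
Table: [25, 130, 890, 143, -]

25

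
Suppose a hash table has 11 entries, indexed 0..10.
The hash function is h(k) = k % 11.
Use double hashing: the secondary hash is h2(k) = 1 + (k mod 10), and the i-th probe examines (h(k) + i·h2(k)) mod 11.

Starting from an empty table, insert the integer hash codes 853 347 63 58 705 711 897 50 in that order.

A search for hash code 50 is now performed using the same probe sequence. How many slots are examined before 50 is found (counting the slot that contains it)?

Insert 853: h=6, slot 6 empty => index 6.
Insert 347: h=6, h2=8, slot 6 occupied => index 3.
Insert 63: h=8, slot 8 empty => index 8.
Insert 58: h=3, h2=9, slot 3 occupied => index 1.
Insert 705: h=1, h2=6, slot 1 occupied => index 7.
Insert 711: h=7, h2=2, slot 7 occupied => index 9.
Insert 897: h=6, h2=8, slots 6,3 occupied => index 0.
Insert 50: h=6, h2=1, slots 6,7,8,9 occupied => index 10.
Table: [897, 58, —, 347, —, —, 853, 705, 63, 711, 50]
Lookup 50: h=6, h2=1, probe 6,7,8,9,10 → found at 10.

5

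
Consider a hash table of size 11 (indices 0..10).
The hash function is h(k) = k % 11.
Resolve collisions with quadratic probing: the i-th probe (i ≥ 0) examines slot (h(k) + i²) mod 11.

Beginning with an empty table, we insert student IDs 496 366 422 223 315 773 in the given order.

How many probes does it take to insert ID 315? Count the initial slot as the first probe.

496 hashes to 1; slot 1 is free -> place at 1.
366 hashes to 3; slot 3 is free -> place at 3.
422 hashes to 4; slot 4 is free -> place at 4.
223 hashes to 3; 3,4 taken -> place at 7.
315 hashes to 7; 7 taken -> place at 8.
773 hashes to 3; 3,4,7,1,8 taken -> place at 6.
Table: [∅, 496, ∅, 366, 422, ∅, 773, 223, 315, ∅, ∅]

2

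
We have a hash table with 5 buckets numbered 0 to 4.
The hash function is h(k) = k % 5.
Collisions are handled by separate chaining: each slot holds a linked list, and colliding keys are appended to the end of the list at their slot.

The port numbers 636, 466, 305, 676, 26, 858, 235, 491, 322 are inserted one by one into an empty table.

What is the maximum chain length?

636 → bucket 1
466 → bucket 1 (collision)
305 → bucket 0
676 → bucket 1 (collision)
26 → bucket 1 (collision)
858 → bucket 3
235 → bucket 0 (collision)
491 → bucket 1 (collision)
322 → bucket 2
Final buckets:
0: 305 -> 235
1: 636 -> 466 -> 676 -> 26 -> 491
2: 322
3: 858
4: ∅

5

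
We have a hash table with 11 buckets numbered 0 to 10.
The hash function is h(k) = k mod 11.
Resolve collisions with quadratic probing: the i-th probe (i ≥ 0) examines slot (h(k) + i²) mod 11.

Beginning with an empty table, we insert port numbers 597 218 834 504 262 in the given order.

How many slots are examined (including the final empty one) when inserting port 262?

4

Insert 597: h=3, slot 3 empty => index 3.
Insert 218: h=9, slot 9 empty => index 9.
Insert 834: h=9, slot 9 occupied => index 10.
Insert 504: h=9, slots 9,10 occupied => index 2.
Insert 262: h=9, slots 9,10,2 occupied => index 7.
Table: [_, _, 504, 597, _, _, _, 262, _, 218, 834]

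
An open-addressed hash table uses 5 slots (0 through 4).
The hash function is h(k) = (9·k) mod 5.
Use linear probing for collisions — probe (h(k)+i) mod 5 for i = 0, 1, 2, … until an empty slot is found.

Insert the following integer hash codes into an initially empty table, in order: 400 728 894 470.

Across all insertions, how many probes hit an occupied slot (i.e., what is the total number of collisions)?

3

400: h=0 -> slot 0
728: h=2 -> slot 2
894: h=1 -> slot 1
470: h=0, probe 0,1,2,3 -> slot 3
Table: [400, 894, 728, 470, -]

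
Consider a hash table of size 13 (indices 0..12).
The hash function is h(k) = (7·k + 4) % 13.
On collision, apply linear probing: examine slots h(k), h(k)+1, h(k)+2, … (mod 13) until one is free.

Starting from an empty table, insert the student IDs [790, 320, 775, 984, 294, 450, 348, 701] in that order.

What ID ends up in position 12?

450

790 hashes to 9; slot 9 is free => place at 9.
320 hashes to 8; slot 8 is free => place at 8.
775 hashes to 8; 8,9 taken => place at 10.
984 hashes to 2; slot 2 is free => place at 2.
294 hashes to 8; 8,9,10 taken => place at 11.
450 hashes to 8; 8,9,10,11 taken => place at 12.
348 hashes to 9; 9,10,11,12 taken => place at 0.
701 hashes to 10; 10,11,12,0 taken => place at 1.
Table: [348, 701, 984, ., ., ., ., ., 320, 790, 775, 294, 450]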